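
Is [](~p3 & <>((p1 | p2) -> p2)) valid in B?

Tableau for the negation ~[](~p3 & <>((p1 | p2) -> p2)):
1. ~[](~p3 & <>((p1 | p2) -> p2)), w0
2. ~(~p3 & <>((p1 | p2) -> p2)), w1   [~[]-rule on 1: fresh world w1, w0Rw1]
3. ~<>((p1 | p2) -> p2), w1   [~&-rule on 2 (branches; this branch)]
4. ~((p1 | p2) -> p2), w0   [~<>-rule on 3 via w1Rw0]
5. p1 | p2, w0   [~->-rule on 4]
6. ~p2, w0   [~->-rule on 4]
7. ~((p1 | p2) -> p2), w1   [~<>-rule on 3 via w1Rw1]
8. p1 | p2, w1   [~->-rule on 7]
9. ~p2, w1   [~->-rule on 7]
10. p1, w0   [|-rule on 5 (branches; this branch)]
11. p1, w1   [|-rule on 8 (branches; this branch)]
Accessibility: w0Rw0, w0Rw1, w1Rw0, w1Rw1
The negation has an open branch (countermodel exists).

Invalid (countermodel exists)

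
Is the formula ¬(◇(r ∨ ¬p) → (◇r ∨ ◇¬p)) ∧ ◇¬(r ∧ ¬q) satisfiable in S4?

1. ¬(◇(r ∨ ¬p) → (◇r ∨ ◇¬p)) ∧ ◇¬(r ∧ ¬q), w0
2. ¬(◇(r ∨ ¬p) → (◇r ∨ ◇¬p)), w0   [∧-rule on 1]
3. ◇¬(r ∧ ¬q), w0   [∧-rule on 1]
4. ◇(r ∨ ¬p), w0   [¬→-rule on 2]
5. ¬(◇r ∨ ◇¬p), w0   [¬→-rule on 2]
6. ¬◇r, w0   [¬∨-rule on 5]
7. ¬◇¬p, w0   [¬∨-rule on 5]
8. ¬r, w0   [¬◇-rule on 6 via w0Rw0]
9. p, w0   [¬◇-rule on 7 via w0Rw0]
10. ¬(r ∧ ¬q), w1   [◇-rule on 3: fresh world w1, w0Rw1]
11. ¬r, w1   [¬◇-rule on 6 via w0Rw1]
12. p, w1   [¬◇-rule on 7 via w0Rw1]
13. q, w1   [¬∧-rule on 10 (branches; this branch)]
14. r ∨ ¬p, w2   [◇-rule on 4: fresh world w2, w0Rw2]
15. ¬r, w2   [¬◇-rule on 6 via w0Rw2]
16. p, w2   [¬◇-rule on 7 via w0Rw2]
17. ¬p, w2   [∨-rule on 14 (branches; this branch)]
Accessibility: w0Rw0, w0Rw1, w0Rw2, w1Rw1, w2Rw2
Branch closes: p and ¬p both at w2.
All branches of the tableau close; one closing branch shown above.

Unsatisfiable (every branch closes)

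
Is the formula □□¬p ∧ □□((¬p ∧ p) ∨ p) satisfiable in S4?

1. □□¬p ∧ □□((¬p ∧ p) ∨ p), u
2. □□¬p, u
3. □□((¬p ∧ p) ∨ p), u
4. □¬p, u
5. □((¬p ∧ p) ∨ p), u
6. ¬p, u
7. (¬p ∧ p) ∨ p, u
8. ¬p ∧ p, u
9. p, u
Accessibility: uRu
Branch closes: p and ¬p both at u.
All branches of the tableau close; one closing branch shown above.

No, unsatisfiable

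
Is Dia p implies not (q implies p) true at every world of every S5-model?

Tableau for the negation not (Dia p implies not (q implies p)):
1. not (Dia p implies not (q implies p)), w0
2. Dia p, w0   [neg-implies-rule on 1]
3. q implies p, w0   [neg-implies-rule on 1]
4. p, w0   [implies-rule on 3 (branches; this branch)]
5. p, w1   [Dia-rule on 2: fresh world w1, w0Rw1]
Accessibility: w0Rw0, w0Rw1, w1Rw0, w1Rw1
The negation has an open branch (countermodel exists).

Invalid (countermodel exists)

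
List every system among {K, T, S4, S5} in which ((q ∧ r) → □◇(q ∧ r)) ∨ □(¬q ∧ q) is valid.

S5

S5-tableau for the negation ¬(((q ∧ r) → □◇(q ∧ r)) ∨ □(¬q ∧ q)):
1. ¬(((q ∧ r) → □◇(q ∧ r)) ∨ □(¬q ∧ q)), u
2. ¬((q ∧ r) → □◇(q ∧ r)), u   [¬∨-rule on 1]
3. ¬□(¬q ∧ q), u   [¬∨-rule on 1]
4. q ∧ r, u   [¬→-rule on 2]
5. ¬□◇(q ∧ r), u   [¬→-rule on 2]
6. q, u   [∧-rule on 4]
7. r, u   [∧-rule on 4]
8. ¬(¬q ∧ q), v   [¬□-rule on 3: fresh world v, uRv]
9. ¬q, v   [¬∧-rule on 8 (branches; this branch)]
10. ¬◇(q ∧ r), w   [¬□-rule on 5: fresh world w, uRw]
11. ¬(q ∧ r), u   [¬◇-rule on 10 via wRu]
12. ¬(q ∧ r), v   [¬◇-rule on 10 via wRv]
13. ¬(q ∧ r), w   [¬◇-rule on 10 via wRw]
14. ¬r, u   [¬∧-rule on 11 (branches; this branch)]
Accessibility: uRu, uRv, uRw, vRu, vRv, vRw, wRu, wRv, wRw
Branch closes: r and ¬r both at u.
Every branch closes (one shown): valid in S5.
S4-tableau for the negation ¬(((q ∧ r) → □◇(q ∧ r)) ∨ □(¬q ∧ q)):
1. ¬(((q ∧ r) → □◇(q ∧ r)) ∨ □(¬q ∧ q)), u
2. ¬((q ∧ r) → □◇(q ∧ r)), u   [¬∨-rule on 1]
3. ¬□(¬q ∧ q), u   [¬∨-rule on 1]
4. q ∧ r, u   [¬→-rule on 2]
5. ¬□◇(q ∧ r), u   [¬→-rule on 2]
6. q, u   [∧-rule on 4]
7. r, u   [∧-rule on 4]
8. ¬(¬q ∧ q), v   [¬□-rule on 3: fresh world v, uRv]
9. ¬q, v   [¬∧-rule on 8 (branches; this branch)]
10. ¬◇(q ∧ r), w   [¬□-rule on 5: fresh world w, uRw]
11. ¬(q ∧ r), w   [¬◇-rule on 10 via wRw]
12. ¬r, w   [¬∧-rule on 11 (branches; this branch)]
Accessibility: uRu, uRv, uRw, vRv, wRw
Complete open branch: countermodel on an S4-frame, so not valid in S4, nor in K, T (the same frame is also a K-frame and a T-frame).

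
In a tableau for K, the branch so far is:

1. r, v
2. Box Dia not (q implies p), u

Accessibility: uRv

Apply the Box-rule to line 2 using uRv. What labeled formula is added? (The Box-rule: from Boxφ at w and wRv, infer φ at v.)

Dia not (q implies p), v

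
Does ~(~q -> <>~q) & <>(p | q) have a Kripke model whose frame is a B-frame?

1. ~(~q -> <>~q) & <>(p | q), u
2. ~(~q -> <>~q), u
3. <>(p | q), u
4. ~q, u
5. ~<>~q, u
6. q, u
Accessibility: uRu
Branch closes: q and ~q both at u.
All branches of the tableau close; one closing branch shown above.

No, unsatisfiable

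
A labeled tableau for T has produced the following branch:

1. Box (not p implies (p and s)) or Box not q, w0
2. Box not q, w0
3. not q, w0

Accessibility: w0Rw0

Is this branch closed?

There is no literal clash: for every atom and world, at most one sign appears.

Not closed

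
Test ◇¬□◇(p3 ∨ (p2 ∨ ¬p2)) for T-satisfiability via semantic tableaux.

1. ◇¬□◇(p3 ∨ (p2 ∨ ¬p2)), w0
2. ¬□◇(p3 ∨ (p2 ∨ ¬p2)), w1
3. ¬◇(p3 ∨ (p2 ∨ ¬p2)), w2
4. ¬(p3 ∨ (p2 ∨ ¬p2)), w2
5. ¬p3, w2
6. ¬(p2 ∨ ¬p2), w2
7. ¬p2, w2
8. p2, w2
Accessibility: w0Rw0, w0Rw1, w1Rw1, w1Rw2, w2Rw2
Branch closes: p2 and ¬p2 both at w2.
All branches of the tableau close; one closing branch shown above.

No, unsatisfiable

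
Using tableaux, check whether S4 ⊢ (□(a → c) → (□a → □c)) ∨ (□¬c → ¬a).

Valid in S4

Tableau for the negation ¬((□(a → c) → (□a → □c)) ∨ (□¬c → ¬a)):
1. ¬((□(a → c) → (□a → □c)) ∨ (□¬c → ¬a)), w0
2. ¬(□(a → c) → (□a → □c)), w0   [¬∨-rule on 1]
3. ¬(□¬c → ¬a), w0   [¬∨-rule on 1]
4. □(a → c), w0   [¬→-rule on 2]
5. ¬(□a → □c), w0   [¬→-rule on 2]
6. □¬c, w0   [¬→-rule on 3]
7. a, w0   [¬→-rule on 3]
8. □a, w0   [¬→-rule on 5]
9. ¬□c, w0   [¬→-rule on 5]
10. a → c, w0   [□-rule on 4 via w0Rw0]
11. ¬c, w0   [□-rule on 6 via w0Rw0]
12. c, w0   [→-rule on 10 (branches; this branch)]
Accessibility: w0Rw0
Branch closes: c and ¬c both at w0.
Every branch of the negation's tableau closes; the branch above is one of them.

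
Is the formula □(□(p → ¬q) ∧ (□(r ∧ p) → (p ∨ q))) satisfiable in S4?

1. □(□(p → ¬q) ∧ (□(r ∧ p) → (p ∨ q))), w0
2. □(p → ¬q) ∧ (□(r ∧ p) → (p ∨ q)), w0
3. □(p → ¬q), w0
4. □(r ∧ p) → (p ∨ q), w0
5. p → ¬q, w0
6. p ∨ q, w0
7. ¬q, w0
8. p, w0
Accessibility: w0Rw0

Satisfiable (open branch found)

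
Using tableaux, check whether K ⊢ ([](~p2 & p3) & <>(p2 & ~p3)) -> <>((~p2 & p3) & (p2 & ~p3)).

Tableau for the negation ~(([](~p2 & p3) & <>(p2 & ~p3)) -> <>((~p2 & p3) & (p2 & ~p3))):
1. ~(([](~p2 & p3) & <>(p2 & ~p3)) -> <>((~p2 & p3) & (p2 & ~p3))), 0
2. [](~p2 & p3) & <>(p2 & ~p3), 0   [~->-rule on 1]
3. ~<>((~p2 & p3) & (p2 & ~p3)), 0   [~->-rule on 1]
4. [](~p2 & p3), 0   [&-rule on 2]
5. <>(p2 & ~p3), 0   [&-rule on 2]
6. p2 & ~p3, 1   [<>-rule on 5: fresh world 1, 0R1]
7. p2, 1   [&-rule on 6]
8. ~p3, 1   [&-rule on 6]
9. ~((~p2 & p3) & (p2 & ~p3)), 1   [~<>-rule on 3 via 0R1]
10. ~p2 & p3, 1   [[]-rule on 4 via 0R1]
11. ~p2, 1   [&-rule on 10]
12. p3, 1   [&-rule on 10]
Accessibility: 0R1
Branch closes: p2 and ~p2 both at 1.
All branches of the negation close; one closing branch shown above.

Valid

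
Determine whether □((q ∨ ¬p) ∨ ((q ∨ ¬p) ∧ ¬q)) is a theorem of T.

Not valid

Tableau for the negation ¬□((q ∨ ¬p) ∨ ((q ∨ ¬p) ∧ ¬q)):
1. ¬□((q ∨ ¬p) ∨ ((q ∨ ¬p) ∧ ¬q)), u
2. ¬((q ∨ ¬p) ∨ ((q ∨ ¬p) ∧ ¬q)), v
3. ¬(q ∨ ¬p), v
4. ¬((q ∨ ¬p) ∧ ¬q), v
5. ¬q, v
6. p, v
Accessibility: uRu, uRv, vRv
The negation has an open branch (countermodel exists).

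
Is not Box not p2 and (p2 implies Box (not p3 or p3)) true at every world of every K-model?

Tableau for the negation not (not Box not p2 and (p2 implies Box (not p3 or p3))):
1. not (not Box not p2 and (p2 implies Box (not p3 or p3))), w0
2. Box not p2, w0   [neg-and-rule on 1 (branches; this branch)]
The negation has an open branch (countermodel exists).

No, not valid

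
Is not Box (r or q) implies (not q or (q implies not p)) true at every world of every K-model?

Tableau for the negation not (not Box (r or q) implies (not q or (q implies not p))):
1. not (not Box (r or q) implies (not q or (q implies not p))), 0
2. not Box (r or q), 0
3. not (not q or (q implies not p)), 0
4. q, 0
5. not (q implies not p), 0
6. p, 0
7. not (r or q), 1
8. not r, 1
9. not q, 1
Accessibility: 0R1
The negation has an open branch (countermodel exists).

No, not valid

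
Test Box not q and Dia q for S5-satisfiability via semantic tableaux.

No, unsatisfiable

1. Box not q and Dia q, u
2. Box not q, u
3. Dia q, u
4. not q, u
5. q, v
6. not q, v
Accessibility: uRu, uRv, vRu, vRv
Branch closes: q and not q both at v.
Every branch closes; the branch above is one of them.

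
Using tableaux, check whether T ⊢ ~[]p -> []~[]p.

Tableau for the negation ~(~[]p -> []~[]p):
1. ~(~[]p -> []~[]p), w0
2. ~[]p, w0
3. ~[]~[]p, w0
4. ~p, w1
5. []p, w2
6. p, w2
Accessibility: w0Rw0, w0Rw1, w0Rw2, w1Rw1, w2Rw2
The negation has an open branch (countermodel exists).

No, not valid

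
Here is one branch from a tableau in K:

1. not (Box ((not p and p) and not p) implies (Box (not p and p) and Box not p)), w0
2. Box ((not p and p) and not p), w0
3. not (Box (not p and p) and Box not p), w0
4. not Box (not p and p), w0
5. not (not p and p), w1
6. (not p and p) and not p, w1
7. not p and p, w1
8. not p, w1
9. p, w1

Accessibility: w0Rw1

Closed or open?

Yes, closed

Both p and not p appear at w1.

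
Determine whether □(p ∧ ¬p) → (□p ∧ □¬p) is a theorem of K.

Yes, valid

Tableau for the negation ¬(□(p ∧ ¬p) → (□p ∧ □¬p)):
1. ¬(□(p ∧ ¬p) → (□p ∧ □¬p)), u
2. □(p ∧ ¬p), u   [¬→-rule on 1]
3. ¬(□p ∧ □¬p), u   [¬→-rule on 1]
4. ¬□¬p, u   [¬∧-rule on 3 (branches; this branch)]
5. p, v   [¬□-rule on 4: fresh world v, uRv]
6. p ∧ ¬p, v   [□-rule on 2 via uRv]
7. ¬p, v   [∧-rule on 6]
Accessibility: uRv
Branch closes: p and ¬p both at v.
Every branch of the negation's tableau closes; the branch above is one of them.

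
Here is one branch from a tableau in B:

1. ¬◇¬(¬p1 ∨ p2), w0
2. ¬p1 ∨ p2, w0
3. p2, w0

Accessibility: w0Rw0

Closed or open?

No world carries both an atom and its negation.

Open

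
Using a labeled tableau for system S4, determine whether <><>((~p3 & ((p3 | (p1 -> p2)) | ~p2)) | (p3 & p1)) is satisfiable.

Satisfiable (open branch found)

1. <><>((~p3 & ((p3 | (p1 -> p2)) | ~p2)) | (p3 & p1)), 0
2. <>((~p3 & ((p3 | (p1 -> p2)) | ~p2)) | (p3 & p1)), 1
3. (~p3 & ((p3 | (p1 -> p2)) | ~p2)) | (p3 & p1), 2
4. p3 & p1, 2
5. p3, 2
6. p1, 2
Accessibility: 0R0, 0R1, 0R2, 1R1, 1R2, 2R2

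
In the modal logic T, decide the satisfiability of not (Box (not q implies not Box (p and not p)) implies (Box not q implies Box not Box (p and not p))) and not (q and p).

1. not (Box (not q implies not Box (p and not p)) implies (Box not q implies Box not Box (p and not p))) and not (q and p), w0
2. not (Box (not q implies not Box (p and not p)) implies (Box not q implies Box not Box (p and not p))), w0   [and-rule on 1]
3. not (q and p), w0   [and-rule on 1]
4. Box (not q implies not Box (p and not p)), w0   [neg-implies-rule on 2]
5. not (Box not q implies Box not Box (p and not p)), w0   [neg-implies-rule on 2]
6. Box not q, w0   [neg-implies-rule on 5]
7. not Box not Box (p and not p), w0   [neg-implies-rule on 5]
8. not q implies not Box (p and not p), w0   [Box-rule on 4 via w0Rw0]
9. not q, w0   [Box-rule on 6 via w0Rw0]
10. not p, w0   [neg-and-rule on 3 (branches; this branch)]
11. not Box (p and not p), w0   [implies-rule on 8 (branches; this branch)]
12. Box (p and not p), w1   [neg-Box-rule on 7: fresh world w1, w0Rw1]
13. not q implies not Box (p and not p), w1   [Box-rule on 4 via w0Rw1]
14. not q, w1   [Box-rule on 6 via w0Rw1]
15. p and not p, w1   [Box-rule on 12 via w1Rw1]
16. p, w1   [and-rule on 15]
17. not p, w1   [and-rule on 15]
Accessibility: w0Rw0, w0Rw1, w1Rw1
Branch closes: p and not p both at w1.
(One branch shown.) All branches close.

No, unsatisfiable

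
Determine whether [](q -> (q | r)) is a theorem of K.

Valid in K

Tableau for the negation ~[](q -> (q | r)):
1. ~[](q -> (q | r)), w0
2. ~(q -> (q | r)), w1   [~[]-rule on 1: fresh world w1, w0Rw1]
3. q, w1   [~->-rule on 2]
4. ~(q | r), w1   [~->-rule on 2]
5. ~q, w1   [~|-rule on 4]
6. ~r, w1   [~|-rule on 4]
Accessibility: w0Rw1
Branch closes: q and ~q both at w1.
Every branch of the negation's tableau closes; the branch above is one of them.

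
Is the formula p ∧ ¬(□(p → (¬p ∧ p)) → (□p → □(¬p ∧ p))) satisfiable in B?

No, unsatisfiable

1. p ∧ ¬(□(p → (¬p ∧ p)) → (□p → □(¬p ∧ p))), w0
2. p, w0   [∧-rule on 1]
3. ¬(□(p → (¬p ∧ p)) → (□p → □(¬p ∧ p))), w0   [∧-rule on 1]
4. □(p → (¬p ∧ p)), w0   [¬→-rule on 3]
5. ¬(□p → □(¬p ∧ p)), w0   [¬→-rule on 3]
6. □p, w0   [¬→-rule on 5]
7. ¬□(¬p ∧ p), w0   [¬→-rule on 5]
8. p → (¬p ∧ p), w0   [□-rule on 4 via w0Rw0]
9. ¬p ∧ p, w0   [→-rule on 8 (branches; this branch)]
10. ¬p, w0   [∧-rule on 9]
Accessibility: w0Rw0
Branch closes: p and ¬p both at w0.
Every branch closes; the branch above is one of them.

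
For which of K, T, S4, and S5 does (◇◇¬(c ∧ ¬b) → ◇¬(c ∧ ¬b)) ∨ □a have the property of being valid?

S4-tableau for the negation ¬((◇◇¬(c ∧ ¬b) → ◇¬(c ∧ ¬b)) ∨ □a):
1. ¬((◇◇¬(c ∧ ¬b) → ◇¬(c ∧ ¬b)) ∨ □a), u
2. ¬(◇◇¬(c ∧ ¬b) → ◇¬(c ∧ ¬b)), u   [¬∨-rule on 1]
3. ¬□a, u   [¬∨-rule on 1]
4. ◇◇¬(c ∧ ¬b), u   [¬→-rule on 2]
5. ¬◇¬(c ∧ ¬b), u   [¬→-rule on 2]
6. c ∧ ¬b, u   [¬◇-rule on 5 via uRu]
7. c, u   [∧-rule on 6]
8. ¬b, u   [∧-rule on 6]
9. ¬a, v   [¬□-rule on 3: fresh world v, uRv]
10. c ∧ ¬b, v   [¬◇-rule on 5 via uRv]
11. c, v   [∧-rule on 10]
12. ¬b, v   [∧-rule on 10]
13. ◇¬(c ∧ ¬b), w   [◇-rule on 4: fresh world w, uRw]
14. c ∧ ¬b, w   [¬◇-rule on 5 via uRw]
15. c, w   [∧-rule on 14]
16. ¬b, w   [∧-rule on 14]
17. ¬(c ∧ ¬b), x   [◇-rule on 13: fresh world x, wRx]
18. c ∧ ¬b, x   [¬◇-rule on 5 via uRx]
19. c, x   [∧-rule on 18]
20. ¬b, x   [∧-rule on 18]
21. b, x   [¬∧-rule on 17 (branches; this branch)]
Accessibility: uRu, uRv, uRw, uRx, vRv, wRw, wRx, xRx
Branch closes: b and ¬b both at x.
Every branch closes (one shown): valid in S4, hence also in S5 (every theorem of S4 is a theorem of S5).
T-tableau for the negation ¬((◇◇¬(c ∧ ¬b) → ◇¬(c ∧ ¬b)) ∨ □a):
1. ¬((◇◇¬(c ∧ ¬b) → ◇¬(c ∧ ¬b)) ∨ □a), u
2. ¬(◇◇¬(c ∧ ¬b) → ◇¬(c ∧ ¬b)), u   [¬∨-rule on 1]
3. ¬□a, u   [¬∨-rule on 1]
4. ◇◇¬(c ∧ ¬b), u   [¬→-rule on 2]
5. ¬◇¬(c ∧ ¬b), u   [¬→-rule on 2]
6. c ∧ ¬b, u   [¬◇-rule on 5 via uRu]
7. c, u   [∧-rule on 6]
8. ¬b, u   [∧-rule on 6]
9. ¬a, v   [¬□-rule on 3: fresh world v, uRv]
10. c ∧ ¬b, v   [¬◇-rule on 5 via uRv]
11. c, v   [∧-rule on 10]
12. ¬b, v   [∧-rule on 10]
13. ◇¬(c ∧ ¬b), w   [◇-rule on 4: fresh world w, uRw]
14. c ∧ ¬b, w   [¬◇-rule on 5 via uRw]
15. c, w   [∧-rule on 14]
16. ¬b, w   [∧-rule on 14]
17. ¬(c ∧ ¬b), x   [◇-rule on 13: fresh world x, wRx]
18. b, x   [¬∧-rule on 17 (branches; this branch)]
Accessibility: uRu, uRv, uRw, vRv, wRw, wRx, xRx
Complete open branch: countermodel on a T-frame, so not valid in T, nor in K (the same frame is also a K-frame).

S4, S5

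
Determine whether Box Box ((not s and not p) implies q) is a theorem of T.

No, not valid

Tableau for the negation not Box Box ((not s and not p) implies q):
1. not Box Box ((not s and not p) implies q), w0
2. not Box ((not s and not p) implies q), w1   [neg-Box-rule on 1: fresh world w1, w0Rw1]
3. not ((not s and not p) implies q), w2   [neg-Box-rule on 2: fresh world w2, w1Rw2]
4. not s and not p, w2   [neg-implies-rule on 3]
5. not q, w2   [neg-implies-rule on 3]
6. not s, w2   [and-rule on 4]
7. not p, w2   [and-rule on 4]
Accessibility: w0Rw0, w0Rw1, w1Rw1, w1Rw2, w2Rw2
The negation has an open branch (countermodel exists).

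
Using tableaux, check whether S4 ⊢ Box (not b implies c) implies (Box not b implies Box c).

Tableau for the negation not (Box (not b implies c) implies (Box not b implies Box c)):
1. not (Box (not b implies c) implies (Box not b implies Box c)), w0
2. Box (not b implies c), w0   [neg-implies-rule on 1]
3. not (Box not b implies Box c), w0   [neg-implies-rule on 1]
4. Box not b, w0   [neg-implies-rule on 3]
5. not Box c, w0   [neg-implies-rule on 3]
6. not b implies c, w0   [Box-rule on 2 via w0Rw0]
7. not b, w0   [Box-rule on 4 via w0Rw0]
8. c, w0   [implies-rule on 6 (branches; this branch)]
9. not c, w1   [neg-Box-rule on 5: fresh world w1, w0Rw1]
10. not b implies c, w1   [Box-rule on 2 via w0Rw1]
11. not b, w1   [Box-rule on 4 via w0Rw1]
12. c, w1   [implies-rule on 10 (branches; this branch)]
Accessibility: w0Rw0, w0Rw1, w1Rw1
Branch closes: c and not c both at w1.
All branches of the negation close; one closing branch shown above.

Valid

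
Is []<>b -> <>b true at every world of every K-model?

Invalid (countermodel exists)

Tableau for the negation ~([]<>b -> <>b):
1. ~([]<>b -> <>b), u
2. []<>b, u
3. ~<>b, u
The negation has an open branch (countermodel exists).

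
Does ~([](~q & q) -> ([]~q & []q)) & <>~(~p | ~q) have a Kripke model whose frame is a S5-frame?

1. ~([](~q & q) -> ([]~q & []q)) & <>~(~p | ~q), w0
2. ~([](~q & q) -> ([]~q & []q)), w0
3. <>~(~p | ~q), w0
4. [](~q & q), w0
5. ~([]~q & []q), w0
6. ~q & q, w0
7. ~q, w0
8. q, w0
Accessibility: w0Rw0
Branch closes: q and ~q both at w0.
Every branch closes; the branch above is one of them.

Unsatisfiable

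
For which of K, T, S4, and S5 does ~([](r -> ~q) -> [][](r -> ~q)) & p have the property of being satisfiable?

T-tableau for the formula:
1. ~([](r -> ~q) -> [][](r -> ~q)) & p, u
2. ~([](r -> ~q) -> [][](r -> ~q)), u
3. p, u
4. [](r -> ~q), u
5. ~[][](r -> ~q), u
6. r -> ~q, u
7. ~q, u
8. ~[](r -> ~q), v
9. r -> ~q, v
10. ~q, v
11. ~(r -> ~q), w
12. r, w
13. q, w
Accessibility: uRu, uRv, vRv, vRw, wRw
Complete open branch: satisfiable in T, hence also in K (this T-model is also a K-model).
S4-tableau for the formula:
1. ~([](r -> ~q) -> [][](r -> ~q)) & p, u
2. ~([](r -> ~q) -> [][](r -> ~q)), u
3. p, u
4. [](r -> ~q), u
5. ~[][](r -> ~q), u
6. r -> ~q, u
7. ~q, u
8. ~[](r -> ~q), v
9. r -> ~q, v
10. ~q, v
11. ~(r -> ~q), w
12. r, w
13. q, w
14. r -> ~q, w
15. ~q, w
Accessibility: uRu, uRv, uRw, vRv, vRw, wRw
Branch closes: q and ~q both at w.
Every branch closes (one shown): unsatisfiable in S4, hence also in S5 (every S5-frame is an S4-frame).

K, T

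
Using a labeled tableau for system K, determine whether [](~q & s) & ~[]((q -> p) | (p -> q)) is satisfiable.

1. [](~q & s) & ~[]((q -> p) | (p -> q)), w0
2. [](~q & s), w0
3. ~[]((q -> p) | (p -> q)), w0
4. ~((q -> p) | (p -> q)), w1
5. ~(q -> p), w1
6. ~(p -> q), w1
7. q, w1
8. ~p, w1
9. p, w1
10. ~q, w1
Accessibility: w0Rw1
Branch closes: p and ~p both at w1.
(One branch shown.) All branches close.

No, unsatisfiable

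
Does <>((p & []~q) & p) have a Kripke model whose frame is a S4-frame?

Yes, satisfiable

1. <>((p & []~q) & p), u
2. (p & []~q) & p, v
3. p & []~q, v
4. p, v
5. []~q, v
6. ~q, v
Accessibility: uRu, uRv, vRv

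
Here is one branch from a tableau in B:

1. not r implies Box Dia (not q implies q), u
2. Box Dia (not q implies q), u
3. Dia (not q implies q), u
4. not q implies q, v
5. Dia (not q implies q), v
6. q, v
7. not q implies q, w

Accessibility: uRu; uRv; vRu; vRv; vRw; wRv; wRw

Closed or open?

Not closed

No atom appears with both signs at the same world.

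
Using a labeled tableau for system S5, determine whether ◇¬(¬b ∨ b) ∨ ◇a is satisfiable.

Yes, satisfiable

1. ◇¬(¬b ∨ b) ∨ ◇a, w0
2. ◇a, w0
3. a, w1
Accessibility: w0Rw0, w0Rw1, w1Rw0, w1Rw1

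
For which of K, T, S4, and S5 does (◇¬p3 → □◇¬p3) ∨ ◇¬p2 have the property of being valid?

S5-tableau for the negation ¬((◇¬p3 → □◇¬p3) ∨ ◇¬p2):
1. ¬((◇¬p3 → □◇¬p3) ∨ ◇¬p2), w0
2. ¬(◇¬p3 → □◇¬p3), w0   [¬∨-rule on 1]
3. ¬◇¬p2, w0   [¬∨-rule on 1]
4. ◇¬p3, w0   [¬→-rule on 2]
5. ¬□◇¬p3, w0   [¬→-rule on 2]
6. p2, w0   [¬◇-rule on 3 via w0Rw0]
7. ¬p3, w1   [◇-rule on 4: fresh world w1, w0Rw1]
8. p2, w1   [¬◇-rule on 3 via w0Rw1]
9. ¬◇¬p3, w2   [¬□-rule on 5: fresh world w2, w0Rw2]
10. p2, w2   [¬◇-rule on 3 via w0Rw2]
11. p3, w0   [¬◇-rule on 9 via w2Rw0]
12. p3, w1   [¬◇-rule on 9 via w2Rw1]
Accessibility: w0Rw0, w0Rw1, w0Rw2, w1Rw0, w1Rw1, w1Rw2, w2Rw0, w2Rw1, w2Rw2
Branch closes: p3 and ¬p3 both at w1.
Every branch closes (one shown): valid in S5.
S4-tableau for the negation ¬((◇¬p3 → □◇¬p3) ∨ ◇¬p2):
1. ¬((◇¬p3 → □◇¬p3) ∨ ◇¬p2), w0
2. ¬(◇¬p3 → □◇¬p3), w0   [¬∨-rule on 1]
3. ¬◇¬p2, w0   [¬∨-rule on 1]
4. ◇¬p3, w0   [¬→-rule on 2]
5. ¬□◇¬p3, w0   [¬→-rule on 2]
6. p2, w0   [¬◇-rule on 3 via w0Rw0]
7. ¬p3, w1   [◇-rule on 4: fresh world w1, w0Rw1]
8. p2, w1   [¬◇-rule on 3 via w0Rw1]
9. ¬◇¬p3, w2   [¬□-rule on 5: fresh world w2, w0Rw2]
10. p2, w2   [¬◇-rule on 3 via w0Rw2]
11. p3, w2   [¬◇-rule on 9 via w2Rw2]
Accessibility: w0Rw0, w0Rw1, w0Rw2, w1Rw1, w2Rw2
Complete open branch: countermodel on an S4-frame, so not valid in S4, nor in K, T (the same frame is also a K-frame and a T-frame).

S5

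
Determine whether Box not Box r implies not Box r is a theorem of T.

Yes, valid

Tableau for the negation not (Box not Box r implies not Box r):
1. not (Box not Box r implies not Box r), 0
2. Box not Box r, 0   [neg-implies-rule on 1]
3. Box r, 0   [neg-implies-rule on 1]
4. not Box r, 0   [Box-rule on 2 via 0R0]
5. r, 0   [Box-rule on 3 via 0R0]
6. not r, 1   [neg-Box-rule on 4: fresh world 1, 0R1]
7. not Box r, 1   [Box-rule on 2 via 0R1]
8. r, 1   [Box-rule on 3 via 0R1]
Accessibility: 0R0, 0R1, 1R1
Branch closes: r and not r both at 1.
Every branch of the negation's tableau closes; the branch above is one of them.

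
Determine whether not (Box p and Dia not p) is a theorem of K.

Tableau for the negation Box p and Dia not p:
1. Box p and Dia not p, w0
2. Box p, w0   [and-rule on 1]
3. Dia not p, w0   [and-rule on 1]
4. not p, w1   [Dia-rule on 3: fresh world w1, w0Rw1]
5. p, w1   [Box-rule on 2 via w0Rw1]
Accessibility: w0Rw1
Branch closes: p and not p both at w1.
Every branch of the negation's tableau closes; the branch above is one of them.

Valid in K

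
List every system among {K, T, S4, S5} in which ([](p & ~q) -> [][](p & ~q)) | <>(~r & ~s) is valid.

S4, S5

T-tableau for the negation ~(([](p & ~q) -> [][](p & ~q)) | <>(~r & ~s)):
1. ~(([](p & ~q) -> [][](p & ~q)) | <>(~r & ~s)), 0
2. ~([](p & ~q) -> [][](p & ~q)), 0
3. ~<>(~r & ~s), 0
4. [](p & ~q), 0
5. ~[][](p & ~q), 0
6. ~(~r & ~s), 0
7. p & ~q, 0
8. p, 0
9. ~q, 0
10. s, 0
11. ~[](p & ~q), 1
12. ~(~r & ~s), 1
13. p & ~q, 1
14. p, 1
15. ~q, 1
16. s, 1
17. ~(p & ~q), 2
18. q, 2
Accessibility: 0R0, 0R1, 1R1, 1R2, 2R2
Complete open branch: countermodel on a T-frame, so not valid in T, nor in K (the same frame is also a K-frame).
S4-tableau for the negation ~(([](p & ~q) -> [][](p & ~q)) | <>(~r & ~s)):
1. ~(([](p & ~q) -> [][](p & ~q)) | <>(~r & ~s)), 0
2. ~([](p & ~q) -> [][](p & ~q)), 0
3. ~<>(~r & ~s), 0
4. [](p & ~q), 0
5. ~[][](p & ~q), 0
6. ~(~r & ~s), 0
7. p & ~q, 0
8. p, 0
9. ~q, 0
10. s, 0
11. ~[](p & ~q), 1
12. ~(~r & ~s), 1
13. p & ~q, 1
14. p, 1
15. ~q, 1
16. s, 1
17. ~(p & ~q), 2
18. ~(~r & ~s), 2
19. p & ~q, 2
20. p, 2
21. ~q, 2
22. q, 2
Accessibility: 0R0, 0R1, 0R2, 1R1, 1R2, 2R2
Branch closes: q and ~q both at 2.
Every branch closes (one shown): valid in S4, hence also in S5 (every theorem of S4 is a theorem of S5).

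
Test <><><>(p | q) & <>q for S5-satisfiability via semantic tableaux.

1. <><><>(p | q) & <>q, u
2. <><><>(p | q), u
3. <>q, u
4. <><>(p | q), v
5. q, w
6. <>(p | q), x
7. p | q, y
8. q, y
Accessibility: uRu, uRv, uRw, uRx, uRy, vRu, vRv, vRw, vRx, vRy, wRu, wRv, wRw, wRx, wRy, xRu, xRv, xRw, xRx, xRy, yRu, yRv, yRw, yRx, yRy

Satisfiable (open branch found)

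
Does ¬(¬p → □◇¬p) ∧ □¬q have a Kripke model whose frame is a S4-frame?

1. ¬(¬p → □◇¬p) ∧ □¬q, u
2. ¬(¬p → □◇¬p), u   [∧-rule on 1]
3. □¬q, u   [∧-rule on 1]
4. ¬p, u   [¬→-rule on 2]
5. ¬□◇¬p, u   [¬→-rule on 2]
6. ¬q, u   [□-rule on 3 via uRu]
7. ¬◇¬p, v   [¬□-rule on 5: fresh world v, uRv]
8. ¬q, v   [□-rule on 3 via uRv]
9. p, v   [¬◇-rule on 7 via vRv]
Accessibility: uRu, uRv, vRv

Satisfiable (open branch found)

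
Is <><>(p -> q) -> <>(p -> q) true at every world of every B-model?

Not valid

Tableau for the negation ~(<><>(p -> q) -> <>(p -> q)):
1. ~(<><>(p -> q) -> <>(p -> q)), u
2. <><>(p -> q), u
3. ~<>(p -> q), u
4. ~(p -> q), u
5. p, u
6. ~q, u
7. <>(p -> q), v
8. ~(p -> q), v
9. p, v
10. ~q, v
11. p -> q, w
12. q, w
Accessibility: uRu, uRv, vRu, vRv, vRw, wRv, wRw
The negation has an open branch (countermodel exists).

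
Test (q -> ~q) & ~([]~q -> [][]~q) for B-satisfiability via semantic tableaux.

Satisfiable (open branch found)

1. (q -> ~q) & ~([]~q -> [][]~q), w0
2. q -> ~q, w0
3. ~([]~q -> [][]~q), w0
4. []~q, w0
5. ~[][]~q, w0
6. ~q, w0
7. ~[]~q, w1
8. ~q, w1
9. q, w2
Accessibility: w0Rw0, w0Rw1, w1Rw0, w1Rw1, w1Rw2, w2Rw1, w2Rw2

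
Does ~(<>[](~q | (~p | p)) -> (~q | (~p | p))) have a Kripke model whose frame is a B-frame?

No, unsatisfiable

1. ~(<>[](~q | (~p | p)) -> (~q | (~p | p))), w0
2. <>[](~q | (~p | p)), w0   [~->-rule on 1]
3. ~(~q | (~p | p)), w0   [~->-rule on 1]
4. q, w0   [~|-rule on 3]
5. ~(~p | p), w0   [~|-rule on 3]
6. p, w0   [~|-rule on 5]
7. ~p, w0   [~|-rule on 5]
Accessibility: w0Rw0
Branch closes: p and ~p both at w0.
(One branch shown.) All branches close.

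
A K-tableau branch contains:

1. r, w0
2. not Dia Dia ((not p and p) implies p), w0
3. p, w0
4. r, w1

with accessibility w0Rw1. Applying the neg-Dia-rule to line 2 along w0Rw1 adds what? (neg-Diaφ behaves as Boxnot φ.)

neg-Diaφ behaves as Boxnot φ: propagate the negated body to each accessible world.

not Dia ((not p and p) implies p), w1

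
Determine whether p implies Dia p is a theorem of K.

Tableau for the negation not (p implies Dia p):
1. not (p implies Dia p), u
2. p, u
3. not Dia p, u
The negation has an open branch (countermodel exists).

Invalid (countermodel exists)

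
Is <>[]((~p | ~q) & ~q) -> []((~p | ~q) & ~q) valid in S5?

Yes, valid

Tableau for the negation ~(<>[]((~p | ~q) & ~q) -> []((~p | ~q) & ~q)):
1. ~(<>[]((~p | ~q) & ~q) -> []((~p | ~q) & ~q)), w0
2. <>[]((~p | ~q) & ~q), w0   [~->-rule on 1]
3. ~[]((~p | ~q) & ~q), w0   [~->-rule on 1]
4. []((~p | ~q) & ~q), w1   [<>-rule on 2: fresh world w1, w0Rw1]
5. (~p | ~q) & ~q, w0   [[]-rule on 4 via w1Rw0]
6. ~p | ~q, w0   [&-rule on 5]
7. ~q, w0   [&-rule on 5]
8. (~p | ~q) & ~q, w1   [[]-rule on 4 via w1Rw1]
9. ~p | ~q, w1   [&-rule on 8]
10. ~q, w1   [&-rule on 8]
11. ~((~p | ~q) & ~q), w2   [~[]-rule on 3: fresh world w2, w0Rw2]
12. (~p | ~q) & ~q, w2   [[]-rule on 4 via w1Rw2]
13. ~p | ~q, w2   [&-rule on 12]
14. ~q, w2   [&-rule on 12]
15. ~(~p | ~q), w2   [~&-rule on 11 (branches; this branch)]
16. p, w2   [~|-rule on 15]
17. q, w2   [~|-rule on 15]
Accessibility: w0Rw0, w0Rw1, w0Rw2, w1Rw0, w1Rw1, w1Rw2, w2Rw0, w2Rw1, w2Rw2
Branch closes: q and ~q both at w2.
All branches of the negation close; one closing branch shown above.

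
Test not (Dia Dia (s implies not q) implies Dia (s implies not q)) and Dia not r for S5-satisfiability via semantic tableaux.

1. not (Dia Dia (s implies not q) implies Dia (s implies not q)) and Dia not r, 0
2. not (Dia Dia (s implies not q) implies Dia (s implies not q)), 0
3. Dia not r, 0
4. Dia Dia (s implies not q), 0
5. not Dia (s implies not q), 0
6. not (s implies not q), 0
7. s, 0
8. q, 0
9. not r, 1
10. not (s implies not q), 1
11. s, 1
12. q, 1
13. Dia (s implies not q), 2
14. not (s implies not q), 2
15. s, 2
16. q, 2
17. s implies not q, 3
18. not (s implies not q), 3
19. s, 3
20. q, 3
21. not q, 3
Accessibility: 0R0, 0R1, 0R2, 0R3, 1R0, 1R1, 1R2, 1R3, 2R0, 2R1, 2R2, 2R3, 3R0, 3R1, 3R2, 3R3
Branch closes: q and not q both at 3.
Every branch closes; the branch above is one of them.

Unsatisfiable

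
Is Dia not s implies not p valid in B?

Not valid

Tableau for the negation not (Dia not s implies not p):
1. not (Dia not s implies not p), w0
2. Dia not s, w0   [neg-implies-rule on 1]
3. p, w0   [neg-implies-rule on 1]
4. not s, w1   [Dia-rule on 2: fresh world w1, w0Rw1]
Accessibility: w0Rw0, w0Rw1, w1Rw0, w1Rw1
The negation has an open branch (countermodel exists).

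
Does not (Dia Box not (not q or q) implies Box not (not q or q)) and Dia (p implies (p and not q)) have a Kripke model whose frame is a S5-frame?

1. not (Dia Box not (not q or q) implies Box not (not q or q)) and Dia (p implies (p and not q)), 0
2. not (Dia Box not (not q or q) implies Box not (not q or q)), 0   [and-rule on 1]
3. Dia (p implies (p and not q)), 0   [and-rule on 1]
4. Dia Box not (not q or q), 0   [neg-implies-rule on 2]
5. not Box not (not q or q), 0   [neg-implies-rule on 2]
6. p implies (p and not q), 1   [Dia-rule on 3: fresh world 1, 0R1]
7. p and not q, 1   [implies-rule on 6 (branches; this branch)]
8. p, 1   [and-rule on 7]
9. not q, 1   [and-rule on 7]
10. Box not (not q or q), 2   [Dia-rule on 4: fresh world 2, 0R2]
11. not (not q or q), 0   [Box-rule on 10 via 2R0]
12. q, 0   [neg-or-rule on 11]
13. not q, 0   [neg-or-rule on 11]
Accessibility: 0R0, 0R1, 0R2, 1R0, 1R1, 1R2, 2R0, 2R1, 2R2
Branch closes: q and not q both at 0.
Every branch closes; the branch above is one of them.

Unsatisfiable (every branch closes)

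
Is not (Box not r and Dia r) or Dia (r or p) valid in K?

Yes, valid

Tableau for the negation not (not (Box not r and Dia r) or Dia (r or p)):
1. not (not (Box not r and Dia r) or Dia (r or p)), w0
2. Box not r and Dia r, w0
3. not Dia (r or p), w0
4. Box not r, w0
5. Dia r, w0
6. r, w1
7. not (r or p), w1
8. not r, w1
9. not p, w1
Accessibility: w0Rw1
Branch closes: r and not r both at w1.
Every branch of the negation's tableau closes; the branch above is one of them.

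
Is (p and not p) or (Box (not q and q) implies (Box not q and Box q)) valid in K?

Valid

Tableau for the negation not ((p and not p) or (Box (not q and q) implies (Box not q and Box q))):
1. not ((p and not p) or (Box (not q and q) implies (Box not q and Box q))), u
2. not (p and not p), u
3. not (Box (not q and q) implies (Box not q and Box q)), u
4. Box (not q and q), u
5. not (Box not q and Box q), u
6. p, u
7. not Box q, u
8. not q, v
9. not q and q, v
10. q, v
Accessibility: uRv
Branch closes: q and not q both at v.
All branches of the negation close; one closing branch shown above.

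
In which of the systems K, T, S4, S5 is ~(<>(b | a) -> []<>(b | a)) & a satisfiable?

K, T, S4

S4-tableau for the formula:
1. ~(<>(b | a) -> []<>(b | a)) & a, w0
2. ~(<>(b | a) -> []<>(b | a)), w0   [&-rule on 1]
3. a, w0   [&-rule on 1]
4. <>(b | a), w0   [~->-rule on 2]
5. ~[]<>(b | a), w0   [~->-rule on 2]
6. b | a, w1   [<>-rule on 4: fresh world w1, w0Rw1]
7. a, w1   [|-rule on 6 (branches; this branch)]
8. ~<>(b | a), w2   [~[]-rule on 5: fresh world w2, w0Rw2]
9. ~(b | a), w2   [~<>-rule on 8 via w2Rw2]
10. ~b, w2   [~|-rule on 9]
11. ~a, w2   [~|-rule on 9]
Accessibility: w0Rw0, w0Rw1, w0Rw2, w1Rw1, w2Rw2
Complete open branch: satisfiable in S4, hence also in K, T (this S4-model is also a K-model and a T-model).
S5-tableau for the formula:
1. ~(<>(b | a) -> []<>(b | a)) & a, w0
2. ~(<>(b | a) -> []<>(b | a)), w0   [&-rule on 1]
3. a, w0   [&-rule on 1]
4. <>(b | a), w0   [~->-rule on 2]
5. ~[]<>(b | a), w0   [~->-rule on 2]
6. b | a, w1   [<>-rule on 4: fresh world w1, w0Rw1]
7. a, w1   [|-rule on 6 (branches; this branch)]
8. ~<>(b | a), w2   [~[]-rule on 5: fresh world w2, w0Rw2]
9. ~(b | a), w0   [~<>-rule on 8 via w2Rw0]
10. ~b, w0   [~|-rule on 9]
11. ~a, w0   [~|-rule on 9]
Accessibility: w0Rw0, w0Rw1, w0Rw2, w1Rw0, w1Rw1, w1Rw2, w2Rw0, w2Rw1, w2Rw2
Branch closes: a and ~a both at w0.
Every branch closes (one shown): unsatisfiable in S5.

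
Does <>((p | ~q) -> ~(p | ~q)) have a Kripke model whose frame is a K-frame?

1. <>((p | ~q) -> ~(p | ~q)), w0
2. (p | ~q) -> ~(p | ~q), w1   [<>-rule on 1: fresh world w1, w0Rw1]
3. ~(p | ~q), w1   [->-rule on 2 (branches; this branch)]
4. ~p, w1   [~|-rule on 3]
5. q, w1   [~|-rule on 3]
Accessibility: w0Rw1

Yes, satisfiable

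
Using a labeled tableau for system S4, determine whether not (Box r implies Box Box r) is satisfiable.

1. not (Box r implies Box Box r), w0
2. Box r, w0
3. not Box Box r, w0
4. r, w0
5. not Box r, w1
6. r, w1
7. not r, w2
8. r, w2
Accessibility: w0Rw0, w0Rw1, w0Rw2, w1Rw1, w1Rw2, w2Rw2
Branch closes: r and not r both at w2.
Every branch closes; the branch above is one of them.

No, unsatisfiable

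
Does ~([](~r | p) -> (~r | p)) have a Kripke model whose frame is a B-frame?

1. ~([](~r | p) -> (~r | p)), w0
2. [](~r | p), w0
3. ~(~r | p), w0
4. r, w0
5. ~p, w0
6. ~r | p, w0
7. p, w0
Accessibility: w0Rw0
Branch closes: p and ~p both at w0.
(One branch shown.) All branches close.

Unsatisfiable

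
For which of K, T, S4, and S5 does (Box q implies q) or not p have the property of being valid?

T-tableau for the negation not ((Box q implies q) or not p):
1. not ((Box q implies q) or not p), 0
2. not (Box q implies q), 0   [neg-or-rule on 1]
3. p, 0   [neg-or-rule on 1]
4. Box q, 0   [neg-implies-rule on 2]
5. not q, 0   [neg-implies-rule on 2]
6. q, 0   [Box-rule on 4 via 0R0]
Accessibility: 0R0
Branch closes: q and not q both at 0.
Every branch closes (one shown): valid in T, hence also in S4, S5 (every theorem of T is a theorem of S4 and S5).
K-tableau for the negation not ((Box q implies q) or not p):
1. not ((Box q implies q) or not p), 0
2. not (Box q implies q), 0   [neg-or-rule on 1]
3. p, 0   [neg-or-rule on 1]
4. Box q, 0   [neg-implies-rule on 2]
5. not q, 0   [neg-implies-rule on 2]
Complete open branch: countermodel on a K-frame, so not valid in K.

T, S4, S5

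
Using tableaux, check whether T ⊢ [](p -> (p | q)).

Yes, valid

Tableau for the negation ~[](p -> (p | q)):
1. ~[](p -> (p | q)), 0
2. ~(p -> (p | q)), 1   [~[]-rule on 1: fresh world 1, 0R1]
3. p, 1   [~->-rule on 2]
4. ~(p | q), 1   [~->-rule on 2]
5. ~p, 1   [~|-rule on 4]
6. ~q, 1   [~|-rule on 4]
Accessibility: 0R0, 0R1, 1R1
Branch closes: p and ~p both at 1.
Every branch of the negation's tableau closes; the branch above is one of them.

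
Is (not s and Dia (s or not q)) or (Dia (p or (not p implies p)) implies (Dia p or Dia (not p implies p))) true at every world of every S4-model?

Tableau for the negation not ((not s and Dia (s or not q)) or (Dia (p or (not p implies p)) implies (Dia p or Dia (not p implies p)))):
1. not ((not s and Dia (s or not q)) or (Dia (p or (not p implies p)) implies (Dia p or Dia (not p implies p)))), u
2. not (not s and Dia (s or not q)), u   [neg-or-rule on 1]
3. not (Dia (p or (not p implies p)) implies (Dia p or Dia (not p implies p))), u   [neg-or-rule on 1]
4. Dia (p or (not p implies p)), u   [neg-implies-rule on 3]
5. not (Dia p or Dia (not p implies p)), u   [neg-implies-rule on 3]
6. not Dia p, u   [neg-or-rule on 5]
7. not Dia (not p implies p), u   [neg-or-rule on 5]
8. not p, u   [neg-Dia-rule on 6 via uRu]
9. not (not p implies p), u   [neg-Dia-rule on 7 via uRu]
10. not Dia (s or not q), u   [neg-and-rule on 2 (branches; this branch)]
11. not (s or not q), u   [neg-Dia-rule on 10 via uRu]
12. not s, u   [neg-or-rule on 11]
13. q, u   [neg-or-rule on 11]
14. p or (not p implies p), v   [Dia-rule on 4: fresh world v, uRv]
15. not p, v   [neg-Dia-rule on 6 via uRv]
16. not (not p implies p), v   [neg-Dia-rule on 7 via uRv]
17. not (s or not q), v   [neg-Dia-rule on 10 via uRv]
18. not s, v   [neg-or-rule on 17]
19. q, v   [neg-or-rule on 17]
20. not p implies p, v   [or-rule on 14 (branches; this branch)]
21. p, v   [implies-rule on 20 (branches; this branch)]
Accessibility: uRu, uRv, vRv
Branch closes: p and not p both at v.
All branches of the negation close; one closing branch shown above.

Valid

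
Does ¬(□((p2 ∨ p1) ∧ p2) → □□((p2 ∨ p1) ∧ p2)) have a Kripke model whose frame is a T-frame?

1. ¬(□((p2 ∨ p1) ∧ p2) → □□((p2 ∨ p1) ∧ p2)), w0
2. □((p2 ∨ p1) ∧ p2), w0   [¬→-rule on 1]
3. ¬□□((p2 ∨ p1) ∧ p2), w0   [¬→-rule on 1]
4. (p2 ∨ p1) ∧ p2, w0   [□-rule on 2 via w0Rw0]
5. p2 ∨ p1, w0   [∧-rule on 4]
6. p2, w0   [∧-rule on 4]
7. p1, w0   [∨-rule on 5 (branches; this branch)]
8. ¬□((p2 ∨ p1) ∧ p2), w1   [¬□-rule on 3: fresh world w1, w0Rw1]
9. (p2 ∨ p1) ∧ p2, w1   [□-rule on 2 via w0Rw1]
10. p2 ∨ p1, w1   [∧-rule on 9]
11. p2, w1   [∧-rule on 9]
12. p1, w1   [∨-rule on 10 (branches; this branch)]
13. ¬((p2 ∨ p1) ∧ p2), w2   [¬□-rule on 8: fresh world w2, w1Rw2]
14. ¬p2, w2   [¬∧-rule on 13 (branches; this branch)]
Accessibility: w0Rw0, w0Rw1, w1Rw1, w1Rw2, w2Rw2

Satisfiable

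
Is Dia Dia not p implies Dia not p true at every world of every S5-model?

Yes, valid

Tableau for the negation not (Dia Dia not p implies Dia not p):
1. not (Dia Dia not p implies Dia not p), u
2. Dia Dia not p, u
3. not Dia not p, u
4. p, u
5. Dia not p, v
6. p, v
7. not p, w
8. p, w
Accessibility: uRu, uRv, uRw, vRu, vRv, vRw, wRu, wRv, wRw
Branch closes: p and not p both at w.
All branches of the negation close; one closing branch shown above.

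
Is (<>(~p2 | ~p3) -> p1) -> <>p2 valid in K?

Tableau for the negation ~((<>(~p2 | ~p3) -> p1) -> <>p2):
1. ~((<>(~p2 | ~p3) -> p1) -> <>p2), 0
2. <>(~p2 | ~p3) -> p1, 0
3. ~<>p2, 0
4. p1, 0
The negation has an open branch (countermodel exists).

No, not valid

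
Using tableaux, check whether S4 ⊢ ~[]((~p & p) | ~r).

Tableau for the negation []((~p & p) | ~r):
1. []((~p & p) | ~r), 0
2. (~p & p) | ~r, 0
3. ~r, 0
Accessibility: 0R0
The negation has an open branch (countermodel exists).

No, not valid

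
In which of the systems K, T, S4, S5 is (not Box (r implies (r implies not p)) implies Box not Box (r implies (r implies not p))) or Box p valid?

S4-tableau for the negation not ((not Box (r implies (r implies not p)) implies Box not Box (r implies (r implies not p))) or Box p):
1. not ((not Box (r implies (r implies not p)) implies Box not Box (r implies (r implies not p))) or Box p), w0
2. not (not Box (r implies (r implies not p)) implies Box not Box (r implies (r implies not p))), w0
3. not Box p, w0
4. not Box (r implies (r implies not p)), w0
5. not Box not Box (r implies (r implies not p)), w0
6. not p, w1
7. not (r implies (r implies not p)), w2
8. r, w2
9. not (r implies not p), w2
10. p, w2
11. Box (r implies (r implies not p)), w3
12. r implies (r implies not p), w3
13. r implies not p, w3
14. not p, w3
Accessibility: w0Rw0, w0Rw1, w0Rw2, w0Rw3, w1Rw1, w2Rw2, w3Rw3
Complete open branch: countermodel on an S4-frame, so not valid in S4, nor in K, T (the same frame is also a K-frame and a T-frame).
S5-tableau for the negation not ((not Box (r implies (r implies not p)) implies Box not Box (r implies (r implies not p))) or Box p):
1. not ((not Box (r implies (r implies not p)) implies Box not Box (r implies (r implies not p))) or Box p), w0
2. not (not Box (r implies (r implies not p)) implies Box not Box (r implies (r implies not p))), w0
3. not Box p, w0
4. not Box (r implies (r implies not p)), w0
5. not Box not Box (r implies (r implies not p)), w0
6. not p, w1
7. not (r implies (r implies not p)), w2
8. r, w2
9. not (r implies not p), w2
10. p, w2
11. Box (r implies (r implies not p)), w3
12. r implies (r implies not p), w0
13. r implies (r implies not p), w1
14. r implies (r implies not p), w2
15. r implies (r implies not p), w3
16. r implies not p, w0
17. r implies not p, w1
18. r implies not p, w2
19. r implies not p, w3
20. not p, w0
21. not p, w2
Accessibility: w0Rw0, w0Rw1, w0Rw2, w0Rw3, w1Rw0, w1Rw1, w1Rw2, w1Rw3, w2Rw0, w2Rw1, w2Rw2, w2Rw3, w3Rw0, w3Rw1, w3Rw2, w3Rw3
Branch closes: p and not p both at w2.
Every branch closes (one shown): valid in S5.

S5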